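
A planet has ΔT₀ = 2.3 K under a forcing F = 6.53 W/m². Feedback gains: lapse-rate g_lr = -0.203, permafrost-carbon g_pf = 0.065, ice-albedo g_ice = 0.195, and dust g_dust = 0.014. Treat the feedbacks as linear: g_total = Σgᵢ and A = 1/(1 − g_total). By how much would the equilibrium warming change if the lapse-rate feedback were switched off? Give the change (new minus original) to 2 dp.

0.69 K

Original: g = 0.071, ΔT = 2.3/(1−0.071) = 2.4758 K.
Without lapse-rate: g' = 0.274, ΔT' = 2.3/(1−0.274) = 3.1680 K.
Change = 3.1680 − 2.4758 = 0.69 K.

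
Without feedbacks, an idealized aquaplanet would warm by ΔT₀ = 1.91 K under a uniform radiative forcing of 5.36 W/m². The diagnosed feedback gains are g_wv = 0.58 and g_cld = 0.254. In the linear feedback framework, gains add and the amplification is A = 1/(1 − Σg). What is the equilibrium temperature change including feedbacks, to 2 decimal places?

11.51 K

Total gain g = 0.58 + 0.254 = 0.834.
Amplification A = 1/(1 − 0.834) = 6.024.
ΔT = 1.91 × 6.024 = 11.51 K.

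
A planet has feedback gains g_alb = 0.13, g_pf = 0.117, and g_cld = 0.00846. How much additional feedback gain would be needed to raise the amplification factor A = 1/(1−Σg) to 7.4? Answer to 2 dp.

0.61

Current total gain = 0.25546.
Target gain for A = 7.4: g* = 1 − 1/7.4 = 0.8649.
Additional gain needed = 0.8649 − 0.25546 = 0.61.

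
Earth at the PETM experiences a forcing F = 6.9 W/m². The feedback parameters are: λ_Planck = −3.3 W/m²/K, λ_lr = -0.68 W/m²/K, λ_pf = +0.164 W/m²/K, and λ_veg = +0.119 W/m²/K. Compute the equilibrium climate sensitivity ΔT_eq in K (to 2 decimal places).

Net feedback parameter λ = (−3.3) + (-0.68) + (+0.164) + (+0.119) = -3.697 W/m²/K.
ΔT = −F/λ = −6.9/(-3.697) = 1.87 K.

1.87 K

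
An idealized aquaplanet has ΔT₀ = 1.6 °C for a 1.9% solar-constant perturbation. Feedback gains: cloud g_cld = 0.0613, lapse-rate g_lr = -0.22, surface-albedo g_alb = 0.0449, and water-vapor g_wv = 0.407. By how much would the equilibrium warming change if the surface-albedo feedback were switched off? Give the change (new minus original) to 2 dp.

-0.14 °C

Original: g = 0.2932, ΔT = 1.6/(1−0.2932) = 2.2637 °C.
Without surface-albedo: g' = 0.2483, ΔT' = 1.6/(1−0.2483) = 2.1285 °C.
Change = 2.1285 − 2.2637 = -0.14 °C.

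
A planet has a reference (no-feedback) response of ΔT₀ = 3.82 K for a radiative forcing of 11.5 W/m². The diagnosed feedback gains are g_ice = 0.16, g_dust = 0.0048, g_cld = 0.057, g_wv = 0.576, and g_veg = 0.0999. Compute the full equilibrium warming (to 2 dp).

Total gain g = 0.16 + 0.0048 + 0.057 + 0.576 + 0.0999 = 0.8977.
Amplification A = 1/(1 − 0.8977) = 9.775.
ΔT = 3.82 × 9.775 = 37.34 K.

37.34 K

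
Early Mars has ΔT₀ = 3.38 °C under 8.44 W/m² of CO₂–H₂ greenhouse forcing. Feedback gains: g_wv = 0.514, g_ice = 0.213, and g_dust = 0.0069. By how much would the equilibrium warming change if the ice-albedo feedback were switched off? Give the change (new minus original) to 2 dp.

-5.65 °C

Original: g = 0.7339, ΔT = 3.38/(1−0.7339) = 12.7020 °C.
Without ice-albedo: g' = 0.5209, ΔT' = 3.38/(1−0.5209) = 7.0549 °C.
Change = 7.0549 − 12.7020 = -5.65 °C.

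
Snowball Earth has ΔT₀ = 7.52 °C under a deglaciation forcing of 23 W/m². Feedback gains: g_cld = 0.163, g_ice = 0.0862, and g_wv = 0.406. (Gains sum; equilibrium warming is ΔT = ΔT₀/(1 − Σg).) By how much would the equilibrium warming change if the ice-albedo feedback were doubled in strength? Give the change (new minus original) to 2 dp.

Original: g = 0.6552, ΔT = 7.52/(1−0.6552) = 21.8097 °C.
With doubled ice-albedo: g' = 0.7414, ΔT' = 7.52/(1−0.7414) = 29.0797 °C.
Change = 29.0797 − 21.8097 = 7.27 °C.

7.27 °C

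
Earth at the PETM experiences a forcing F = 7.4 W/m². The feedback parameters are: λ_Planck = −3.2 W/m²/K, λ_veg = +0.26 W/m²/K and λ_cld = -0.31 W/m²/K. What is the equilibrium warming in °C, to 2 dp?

2.28 °C

Net feedback parameter λ = (−3.2) + (+0.26) + (-0.31) = -3.25 W/m²/K.
ΔT = −F/λ = −7.4/(-3.25) = 2.28 °C.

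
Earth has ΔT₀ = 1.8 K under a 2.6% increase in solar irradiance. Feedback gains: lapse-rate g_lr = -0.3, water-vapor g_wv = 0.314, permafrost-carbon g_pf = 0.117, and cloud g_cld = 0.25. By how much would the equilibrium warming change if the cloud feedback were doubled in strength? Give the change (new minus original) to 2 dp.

1.97 K

Original: g = 0.381, ΔT = 1.8/(1−0.381) = 2.9079 K.
With doubled cloud: g' = 0.631, ΔT' = 1.8/(1−0.631) = 4.8780 K.
Change = 4.8780 − 2.9079 = 1.97 K.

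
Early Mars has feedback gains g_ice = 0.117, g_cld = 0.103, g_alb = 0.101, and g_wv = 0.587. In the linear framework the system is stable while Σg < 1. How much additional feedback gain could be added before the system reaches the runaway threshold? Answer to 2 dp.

0.09

Current total gain = 0.117 + 0.103 + 0.101 + 0.587 = 0.908.
Margin to runaway = 1 − 0.908 = 0.09.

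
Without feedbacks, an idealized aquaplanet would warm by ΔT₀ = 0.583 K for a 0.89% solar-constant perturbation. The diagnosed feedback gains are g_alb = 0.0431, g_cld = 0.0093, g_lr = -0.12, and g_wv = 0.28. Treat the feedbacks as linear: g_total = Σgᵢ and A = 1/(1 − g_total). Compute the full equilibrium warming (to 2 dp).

Total gain g = 0.0431 + 0.0093 − 0.12 + 0.28 = 0.2124.
Amplification A = 1/(1 − 0.2124) = 1.27.
ΔT = 0.583 × 1.27 = 0.74 K.

0.74 K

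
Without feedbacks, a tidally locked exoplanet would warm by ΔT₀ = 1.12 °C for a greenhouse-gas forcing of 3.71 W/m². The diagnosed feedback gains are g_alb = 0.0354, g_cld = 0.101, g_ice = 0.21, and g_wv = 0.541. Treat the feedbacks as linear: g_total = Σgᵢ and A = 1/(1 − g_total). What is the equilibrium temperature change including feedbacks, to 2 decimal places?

9.95 °C

Total gain g = 0.0354 + 0.101 + 0.21 + 0.541 = 0.8874.
Amplification A = 1/(1 − 0.8874) = 8.881.
ΔT = 1.12 × 8.881 = 9.95 °C.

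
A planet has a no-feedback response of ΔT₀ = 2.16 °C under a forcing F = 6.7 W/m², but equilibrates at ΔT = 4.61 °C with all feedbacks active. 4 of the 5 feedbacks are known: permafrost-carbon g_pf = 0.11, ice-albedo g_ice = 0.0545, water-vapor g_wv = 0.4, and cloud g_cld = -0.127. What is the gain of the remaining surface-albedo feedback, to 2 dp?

0.09

Amplification A = ΔT/ΔT₀ = 4.61/2.16 = 2.134.
Total gain g = 1 − 1/A = 1 − 1/2.134 = 0.5314.
Known gains sum to 0.11 + 0.0545 + 0.4 − 0.127 = 0.4375.
g_alb = 0.5314 − 0.4375 = 0.09.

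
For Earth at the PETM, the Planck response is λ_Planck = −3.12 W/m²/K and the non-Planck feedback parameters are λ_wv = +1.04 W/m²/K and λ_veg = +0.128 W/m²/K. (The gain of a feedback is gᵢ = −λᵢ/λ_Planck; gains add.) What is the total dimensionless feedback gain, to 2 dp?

0.37

Convert to gains: g_wv = 1.04/3.12 = 0.3333; g_veg = 0.128/3.12 = 0.04103.
Total gain g = 0.37433.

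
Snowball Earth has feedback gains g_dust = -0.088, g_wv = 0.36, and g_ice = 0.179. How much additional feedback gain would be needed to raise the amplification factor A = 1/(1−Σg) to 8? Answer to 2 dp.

0.42

Current total gain = 0.451.
Target gain for A = 8: g* = 1 − 1/8 = 0.875.
Additional gain needed = 0.875 − 0.451 = 0.42.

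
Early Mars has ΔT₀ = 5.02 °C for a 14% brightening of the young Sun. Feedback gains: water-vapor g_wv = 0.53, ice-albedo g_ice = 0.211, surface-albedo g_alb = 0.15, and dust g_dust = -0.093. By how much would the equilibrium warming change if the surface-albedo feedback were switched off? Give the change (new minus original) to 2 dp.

-10.59 °C

Original: g = 0.798, ΔT = 5.02/(1−0.798) = 24.8515 °C.
Without surface-albedo: g' = 0.648, ΔT' = 5.02/(1−0.648) = 14.2614 °C.
Change = 14.2614 − 24.8515 = -10.59 °C.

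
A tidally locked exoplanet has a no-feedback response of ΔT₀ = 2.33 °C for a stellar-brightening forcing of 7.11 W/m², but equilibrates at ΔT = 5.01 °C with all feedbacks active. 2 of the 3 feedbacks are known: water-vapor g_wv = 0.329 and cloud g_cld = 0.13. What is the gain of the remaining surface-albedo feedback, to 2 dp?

0.08

Amplification A = ΔT/ΔT₀ = 5.01/2.33 = 2.15.
Total gain g = 1 − 1/A = 1 − 1/2.15 = 0.5349.
Known gains sum to 0.329 + 0.13 = 0.459.
g_alb = 0.5349 − 0.459 = 0.08.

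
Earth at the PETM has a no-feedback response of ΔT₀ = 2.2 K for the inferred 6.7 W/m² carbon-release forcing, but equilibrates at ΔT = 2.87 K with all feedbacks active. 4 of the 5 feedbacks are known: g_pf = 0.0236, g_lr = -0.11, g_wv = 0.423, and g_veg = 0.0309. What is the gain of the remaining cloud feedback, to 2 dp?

Amplification A = ΔT/ΔT₀ = 2.87/2.2 = 1.305.
Total gain g = 1 − 1/A = 1 − 1/1.305 = 0.2337.
Known gains sum to 0.0236 − 0.11 + 0.423 + 0.0309 = 0.3675.
g_cld = 0.2337 − 0.3675 = -0.13.

-0.13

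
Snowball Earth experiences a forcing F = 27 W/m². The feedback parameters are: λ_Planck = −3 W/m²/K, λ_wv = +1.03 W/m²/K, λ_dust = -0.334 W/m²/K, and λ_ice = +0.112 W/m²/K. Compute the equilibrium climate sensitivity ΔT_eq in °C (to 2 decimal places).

12.32 °C

Net feedback parameter λ = (−3) + (+1.03) + (-0.334) + (+0.112) = -2.192 W/m²/K.
ΔT = −F/λ = −27/(-2.192) = 12.32 °C.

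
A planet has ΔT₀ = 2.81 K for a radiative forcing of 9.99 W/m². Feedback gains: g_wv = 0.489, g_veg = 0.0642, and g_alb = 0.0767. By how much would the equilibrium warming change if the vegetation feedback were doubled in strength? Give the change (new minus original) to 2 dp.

Original: g = 0.6299, ΔT = 2.81/(1−0.6299) = 7.5925 K.
With doubled vegetation: g' = 0.6941, ΔT' = 2.81/(1−0.6941) = 9.1860 K.
Change = 9.1860 − 7.5925 = 1.59 K.

1.59 K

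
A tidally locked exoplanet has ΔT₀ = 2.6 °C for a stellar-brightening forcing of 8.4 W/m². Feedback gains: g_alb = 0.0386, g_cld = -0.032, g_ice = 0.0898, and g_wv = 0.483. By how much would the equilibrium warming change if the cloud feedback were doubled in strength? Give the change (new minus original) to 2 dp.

-0.44 °C

Original: g = 0.5794, ΔT = 2.6/(1−0.5794) = 6.1816 °C.
With doubled cloud: g' = 0.5474, ΔT' = 2.6/(1−0.5474) = 5.7446 °C.
Change = 5.7446 − 6.1816 = -0.44 °C.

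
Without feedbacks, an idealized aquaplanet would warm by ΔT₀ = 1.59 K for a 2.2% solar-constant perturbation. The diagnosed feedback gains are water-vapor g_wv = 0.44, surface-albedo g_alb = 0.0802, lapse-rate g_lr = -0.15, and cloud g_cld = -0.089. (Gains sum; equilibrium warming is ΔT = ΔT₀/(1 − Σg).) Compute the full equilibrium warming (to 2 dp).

Total gain g = 0.44 + 0.0802 − 0.15 − 0.089 = 0.2812.
Amplification A = 1/(1 − 0.2812) = 1.391.
ΔT = 1.59 × 1.391 = 2.21 K.

2.21 K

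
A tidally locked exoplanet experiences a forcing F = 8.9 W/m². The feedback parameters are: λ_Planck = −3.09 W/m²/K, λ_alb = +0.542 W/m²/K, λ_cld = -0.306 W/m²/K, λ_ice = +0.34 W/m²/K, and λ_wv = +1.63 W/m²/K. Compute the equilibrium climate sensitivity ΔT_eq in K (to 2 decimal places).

Net feedback parameter λ = (−3.09) + (+0.542) + (-0.306) + (+0.34) + (+1.63) = -0.884 W/m²/K.
ΔT = −F/λ = −8.9/(-0.884) = 10.07 K.

10.07 K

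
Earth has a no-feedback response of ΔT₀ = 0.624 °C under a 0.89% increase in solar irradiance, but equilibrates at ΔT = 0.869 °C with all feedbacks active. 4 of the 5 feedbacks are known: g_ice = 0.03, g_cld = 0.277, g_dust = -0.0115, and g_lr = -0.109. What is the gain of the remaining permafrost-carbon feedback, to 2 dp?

0.10

Amplification A = ΔT/ΔT₀ = 0.869/0.624 = 1.393.
Total gain g = 1 − 1/A = 1 − 1/1.393 = 0.2821.
Known gains sum to 0.03 + 0.277 − 0.0115 − 0.109 = 0.1865.
g_pf = 0.2821 − 0.1865 = 0.10.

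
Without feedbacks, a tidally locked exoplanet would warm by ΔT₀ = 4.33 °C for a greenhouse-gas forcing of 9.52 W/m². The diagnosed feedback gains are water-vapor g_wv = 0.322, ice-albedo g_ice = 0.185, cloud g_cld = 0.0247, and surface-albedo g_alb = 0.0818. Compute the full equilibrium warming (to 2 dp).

11.20 °C

Total gain g = 0.322 + 0.185 + 0.0247 + 0.0818 = 0.6135.
Amplification A = 1/(1 − 0.6135) = 2.587.
ΔT = 4.33 × 2.587 = 11.20 °C.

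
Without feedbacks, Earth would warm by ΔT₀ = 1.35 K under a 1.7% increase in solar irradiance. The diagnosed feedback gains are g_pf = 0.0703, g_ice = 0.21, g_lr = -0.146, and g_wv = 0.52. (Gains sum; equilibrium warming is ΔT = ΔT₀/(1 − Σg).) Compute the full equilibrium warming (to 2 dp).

3.91 K

Total gain g = 0.0703 + 0.21 − 0.146 + 0.52 = 0.6543.
Amplification A = 1/(1 − 0.6543) = 2.893.
ΔT = 1.35 × 2.893 = 3.91 K.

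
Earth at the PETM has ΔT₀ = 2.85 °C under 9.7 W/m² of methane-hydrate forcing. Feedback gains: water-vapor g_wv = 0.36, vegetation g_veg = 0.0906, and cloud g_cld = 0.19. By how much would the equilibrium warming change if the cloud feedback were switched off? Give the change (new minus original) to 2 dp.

-2.74 °C

Original: g = 0.6406, ΔT = 2.85/(1−0.6406) = 7.9299 °C.
Without cloud: g' = 0.4506, ΔT' = 2.85/(1−0.4506) = 5.1875 °C.
Change = 5.1875 − 7.9299 = -2.74 °C.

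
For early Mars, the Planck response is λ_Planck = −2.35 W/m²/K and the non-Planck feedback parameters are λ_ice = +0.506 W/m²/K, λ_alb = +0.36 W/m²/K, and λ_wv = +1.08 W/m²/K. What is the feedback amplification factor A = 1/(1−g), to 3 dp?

Convert to gains: g_ice = 0.506/2.35 = 0.2153; g_alb = 0.36/2.35 = 0.1532; g_wv = 1.08/2.35 = 0.4596.
Total gain g = 0.8281.
A = 1/(1 − 0.8281) = 5.817.

5.817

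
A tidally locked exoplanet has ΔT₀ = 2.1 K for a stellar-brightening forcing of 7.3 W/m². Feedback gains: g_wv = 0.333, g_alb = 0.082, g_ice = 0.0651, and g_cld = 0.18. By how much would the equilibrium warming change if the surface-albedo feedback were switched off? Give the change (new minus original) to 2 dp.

-1.20 K

Original: g = 0.6601, ΔT = 2.1/(1−0.6601) = 6.1783 K.
Without surface-albedo: g' = 0.5781, ΔT' = 2.1/(1−0.5781) = 4.9775 K.
Change = 4.9775 − 6.1783 = -1.20 K.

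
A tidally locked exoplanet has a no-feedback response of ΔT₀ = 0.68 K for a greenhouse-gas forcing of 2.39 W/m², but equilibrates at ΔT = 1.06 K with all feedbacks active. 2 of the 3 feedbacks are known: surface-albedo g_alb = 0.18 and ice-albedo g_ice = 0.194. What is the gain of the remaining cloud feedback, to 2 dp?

Amplification A = ΔT/ΔT₀ = 1.06/0.68 = 1.559.
Total gain g = 1 − 1/A = 1 − 1/1.559 = 0.3586.
Known gains sum to 0.18 + 0.194 = 0.374.
g_cld = 0.3586 − 0.374 = -0.02.

-0.02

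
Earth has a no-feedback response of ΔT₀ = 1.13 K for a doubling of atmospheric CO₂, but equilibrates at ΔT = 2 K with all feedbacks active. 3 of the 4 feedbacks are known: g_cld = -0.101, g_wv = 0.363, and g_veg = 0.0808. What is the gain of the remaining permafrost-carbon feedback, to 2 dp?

0.09

Amplification A = ΔT/ΔT₀ = 2/1.13 = 1.77.
Total gain g = 1 − 1/A = 1 − 1/1.77 = 0.435.
Known gains sum to -0.101 + 0.363 + 0.0808 = 0.3428.
g_pf = 0.435 − 0.3428 = 0.09.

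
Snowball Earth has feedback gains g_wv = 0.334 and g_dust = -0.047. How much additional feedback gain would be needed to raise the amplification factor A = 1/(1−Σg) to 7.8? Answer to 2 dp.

0.58

Current total gain = 0.287.
Target gain for A = 7.8: g* = 1 − 1/7.8 = 0.8718.
Additional gain needed = 0.8718 − 0.287 = 0.58.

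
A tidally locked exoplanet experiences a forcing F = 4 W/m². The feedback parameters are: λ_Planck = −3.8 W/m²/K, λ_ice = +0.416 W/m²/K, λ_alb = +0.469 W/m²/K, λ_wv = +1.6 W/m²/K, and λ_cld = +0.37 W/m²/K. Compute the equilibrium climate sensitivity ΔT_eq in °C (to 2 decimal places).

Net feedback parameter λ = (−3.8) + (+0.416) + (+0.469) + (+1.6) + (+0.37) = -0.945 W/m²/K.
ΔT = −F/λ = −4/(-0.945) = 4.23 °C.

4.23 °C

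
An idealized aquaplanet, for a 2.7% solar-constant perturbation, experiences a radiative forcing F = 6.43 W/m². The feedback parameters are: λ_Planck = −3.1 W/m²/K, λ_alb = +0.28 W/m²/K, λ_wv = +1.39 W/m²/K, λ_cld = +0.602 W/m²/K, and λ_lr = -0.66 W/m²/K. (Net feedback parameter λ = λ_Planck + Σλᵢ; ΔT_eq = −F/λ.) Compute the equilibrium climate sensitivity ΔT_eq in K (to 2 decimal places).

4.32 K

Net feedback parameter λ = (−3.1) + (+0.28) + (+1.39) + (+0.602) + (-0.66) = -1.488 W/m²/K.
ΔT = −F/λ = −6.43/(-1.488) = 4.32 K.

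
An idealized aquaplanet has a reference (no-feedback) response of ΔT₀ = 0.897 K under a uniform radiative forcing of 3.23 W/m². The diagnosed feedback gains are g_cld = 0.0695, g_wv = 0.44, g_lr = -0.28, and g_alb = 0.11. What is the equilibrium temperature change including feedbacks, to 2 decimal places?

1.36 K

Total gain g = 0.0695 + 0.44 − 0.28 + 0.11 = 0.3395.
Amplification A = 1/(1 − 0.3395) = 1.514.
ΔT = 0.897 × 1.514 = 1.36 K.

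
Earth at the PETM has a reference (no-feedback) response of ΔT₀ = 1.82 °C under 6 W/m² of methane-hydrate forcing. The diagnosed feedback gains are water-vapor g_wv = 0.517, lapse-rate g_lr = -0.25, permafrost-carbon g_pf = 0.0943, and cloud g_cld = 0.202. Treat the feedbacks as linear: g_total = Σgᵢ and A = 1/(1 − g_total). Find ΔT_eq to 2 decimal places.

Total gain g = 0.517 − 0.25 + 0.0943 + 0.202 = 0.5633.
Amplification A = 1/(1 − 0.5633) = 2.29.
ΔT = 1.82 × 2.29 = 4.17 °C.

4.17 °C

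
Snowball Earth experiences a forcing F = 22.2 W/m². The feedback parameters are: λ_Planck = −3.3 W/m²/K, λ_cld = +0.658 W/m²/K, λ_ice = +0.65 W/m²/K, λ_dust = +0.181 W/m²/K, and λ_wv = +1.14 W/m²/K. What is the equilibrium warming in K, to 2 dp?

33.08 K

Net feedback parameter λ = (−3.3) + (+0.658) + (+0.65) + (+0.181) + (+1.14) = -0.671 W/m²/K.
ΔT = −F/λ = −22.2/(-0.671) = 33.08 K.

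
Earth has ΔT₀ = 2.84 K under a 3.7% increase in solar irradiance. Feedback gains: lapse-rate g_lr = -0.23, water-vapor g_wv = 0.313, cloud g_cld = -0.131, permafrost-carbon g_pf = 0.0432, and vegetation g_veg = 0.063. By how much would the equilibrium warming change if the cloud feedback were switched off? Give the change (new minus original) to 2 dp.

0.49 K

Original: g = 0.0582, ΔT = 2.84/(1−0.0582) = 3.0155 K.
Without cloud: g' = 0.1892, ΔT' = 2.84/(1−0.1892) = 3.5027 K.
Change = 3.5027 − 3.0155 = 0.49 K.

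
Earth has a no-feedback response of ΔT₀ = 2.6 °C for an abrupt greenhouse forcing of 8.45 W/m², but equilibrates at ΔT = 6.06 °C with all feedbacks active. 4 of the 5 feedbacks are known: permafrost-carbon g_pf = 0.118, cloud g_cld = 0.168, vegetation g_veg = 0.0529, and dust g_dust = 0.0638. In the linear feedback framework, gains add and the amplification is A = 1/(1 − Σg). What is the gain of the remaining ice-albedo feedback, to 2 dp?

Amplification A = ΔT/ΔT₀ = 6.06/2.6 = 2.331.
Total gain g = 1 − 1/A = 1 − 1/2.331 = 0.571.
Known gains sum to 0.118 + 0.168 + 0.0529 + 0.0638 = 0.4027.
g_ice = 0.571 − 0.4027 = 0.17.

0.17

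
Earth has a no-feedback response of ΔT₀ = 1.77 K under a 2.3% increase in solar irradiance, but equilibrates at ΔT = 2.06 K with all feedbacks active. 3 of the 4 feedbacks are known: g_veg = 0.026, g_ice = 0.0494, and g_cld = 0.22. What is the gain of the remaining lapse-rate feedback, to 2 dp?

Amplification A = ΔT/ΔT₀ = 2.06/1.77 = 1.164.
Total gain g = 1 − 1/A = 1 − 1/1.164 = 0.1409.
Known gains sum to 0.026 + 0.0494 + 0.22 = 0.2954.
g_lr = 0.1409 − 0.2954 = -0.15.

-0.15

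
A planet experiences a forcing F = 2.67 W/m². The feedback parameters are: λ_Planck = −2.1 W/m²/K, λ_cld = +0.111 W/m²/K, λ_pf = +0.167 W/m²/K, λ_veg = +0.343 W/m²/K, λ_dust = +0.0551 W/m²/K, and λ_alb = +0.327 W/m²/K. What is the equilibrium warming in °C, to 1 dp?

Net feedback parameter λ = (−2.1) + (+0.111) + (+0.167) + (+0.343) + (+0.0551) + (+0.327) = -1.0969 W/m²/K.
ΔT = −F/λ = −2.67/(-1.0969) = 2.4 °C.

2.4 °C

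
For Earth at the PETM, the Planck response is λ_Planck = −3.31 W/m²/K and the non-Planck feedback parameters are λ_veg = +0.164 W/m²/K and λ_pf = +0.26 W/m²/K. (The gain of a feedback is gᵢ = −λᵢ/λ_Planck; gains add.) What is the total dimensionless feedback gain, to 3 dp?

0.128

Convert to gains: g_veg = 0.164/3.31 = 0.04955; g_pf = 0.26/3.31 = 0.07855.
Total gain g = 0.1281.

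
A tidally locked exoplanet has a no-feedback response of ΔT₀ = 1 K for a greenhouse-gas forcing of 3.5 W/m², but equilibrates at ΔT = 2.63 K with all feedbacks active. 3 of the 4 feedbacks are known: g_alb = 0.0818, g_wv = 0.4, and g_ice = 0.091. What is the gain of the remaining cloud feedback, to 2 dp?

Amplification A = ΔT/ΔT₀ = 2.63/1 = 2.63.
Total gain g = 1 − 1/A = 1 − 1/2.63 = 0.6198.
Known gains sum to 0.0818 + 0.4 + 0.091 = 0.5728.
g_cld = 0.6198 − 0.5728 = 0.05.

0.05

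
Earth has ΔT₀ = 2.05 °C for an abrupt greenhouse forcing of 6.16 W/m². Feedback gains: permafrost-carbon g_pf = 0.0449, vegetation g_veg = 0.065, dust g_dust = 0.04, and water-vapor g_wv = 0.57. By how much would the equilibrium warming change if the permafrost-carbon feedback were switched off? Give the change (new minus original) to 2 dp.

Original: g = 0.7199, ΔT = 2.05/(1−0.7199) = 7.3188 °C.
Without permafrost-carbon: g' = 0.675, ΔT' = 2.05/(1−0.675) = 6.3077 °C.
Change = 6.3077 − 7.3188 = -1.01 °C.

-1.01 °C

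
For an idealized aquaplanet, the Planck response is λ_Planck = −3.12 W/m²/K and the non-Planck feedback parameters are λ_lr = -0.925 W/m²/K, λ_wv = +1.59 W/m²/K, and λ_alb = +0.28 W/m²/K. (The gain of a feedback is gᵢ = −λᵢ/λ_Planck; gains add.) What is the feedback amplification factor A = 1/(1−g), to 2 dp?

Convert to gains: g_lr = -0.925/3.12 = -0.2965; g_wv = 1.59/3.12 = 0.5096; g_alb = 0.28/3.12 = 0.08974.
Total gain g = 0.30284.
A = 1/(1 − 0.30284) = 1.43.

1.43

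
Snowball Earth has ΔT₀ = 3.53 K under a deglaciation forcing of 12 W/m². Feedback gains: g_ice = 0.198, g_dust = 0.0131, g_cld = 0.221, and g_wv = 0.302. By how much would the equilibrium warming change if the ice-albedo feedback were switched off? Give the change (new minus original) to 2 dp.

Original: g = 0.7341, ΔT = 3.53/(1−0.7341) = 13.2757 K.
Without ice-albedo: g' = 0.5361, ΔT' = 3.53/(1−0.5361) = 7.6094 K.
Change = 7.6094 − 13.2757 = -5.67 K.

-5.67 K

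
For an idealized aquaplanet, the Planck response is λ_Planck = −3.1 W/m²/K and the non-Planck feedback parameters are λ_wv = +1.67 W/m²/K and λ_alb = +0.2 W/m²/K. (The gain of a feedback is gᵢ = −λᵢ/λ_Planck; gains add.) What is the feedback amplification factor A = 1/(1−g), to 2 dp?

2.52

Convert to gains: g_wv = 1.67/3.1 = 0.5387; g_alb = 0.2/3.1 = 0.06452.
Total gain g = 0.60322.
A = 1/(1 − 0.60322) = 2.52.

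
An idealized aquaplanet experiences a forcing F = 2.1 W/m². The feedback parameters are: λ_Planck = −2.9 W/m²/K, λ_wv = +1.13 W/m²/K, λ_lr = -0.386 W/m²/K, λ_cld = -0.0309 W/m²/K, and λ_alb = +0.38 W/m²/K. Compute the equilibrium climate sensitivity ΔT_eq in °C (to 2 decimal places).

1.16 °C

Net feedback parameter λ = (−2.9) + (+1.13) + (-0.386) + (-0.0309) + (+0.38) = -1.8069 W/m²/K.
ΔT = −F/λ = −2.1/(-1.8069) = 1.16 °C.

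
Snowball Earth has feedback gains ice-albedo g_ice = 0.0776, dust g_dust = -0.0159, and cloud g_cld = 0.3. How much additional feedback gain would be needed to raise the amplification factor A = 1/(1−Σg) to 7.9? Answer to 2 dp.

0.51

Current total gain = 0.3617.
Target gain for A = 7.9: g* = 1 − 1/7.9 = 0.8734.
Additional gain needed = 0.8734 − 0.3617 = 0.51.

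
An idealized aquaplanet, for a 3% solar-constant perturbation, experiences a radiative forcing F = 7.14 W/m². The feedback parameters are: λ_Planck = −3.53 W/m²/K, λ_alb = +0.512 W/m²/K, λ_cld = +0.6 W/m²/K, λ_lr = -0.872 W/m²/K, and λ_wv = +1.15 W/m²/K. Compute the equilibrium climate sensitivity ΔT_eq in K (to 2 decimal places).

Net feedback parameter λ = (−3.53) + (+0.512) + (+0.6) + (-0.872) + (+1.15) = -2.14 W/m²/K.
ΔT = −F/λ = −7.14/(-2.14) = 3.34 K.

3.34 K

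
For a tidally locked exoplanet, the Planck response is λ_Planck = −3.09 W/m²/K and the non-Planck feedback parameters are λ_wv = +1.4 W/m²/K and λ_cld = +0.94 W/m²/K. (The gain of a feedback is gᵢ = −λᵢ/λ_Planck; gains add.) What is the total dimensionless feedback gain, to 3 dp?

0.757

Convert to gains: g_wv = 1.4/3.09 = 0.4531; g_cld = 0.94/3.09 = 0.3042.
Total gain g = 0.7573.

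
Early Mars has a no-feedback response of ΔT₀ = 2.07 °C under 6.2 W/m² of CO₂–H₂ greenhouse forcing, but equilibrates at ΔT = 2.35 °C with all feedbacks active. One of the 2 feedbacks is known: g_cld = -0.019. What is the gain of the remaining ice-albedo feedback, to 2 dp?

0.14

Amplification A = ΔT/ΔT₀ = 2.35/2.07 = 1.135.
Total gain g = 1 − 1/A = 1 − 1/1.135 = 0.1189.
The known gain is -0.019.
g_ice = 0.1189 + 0.019 = 0.14.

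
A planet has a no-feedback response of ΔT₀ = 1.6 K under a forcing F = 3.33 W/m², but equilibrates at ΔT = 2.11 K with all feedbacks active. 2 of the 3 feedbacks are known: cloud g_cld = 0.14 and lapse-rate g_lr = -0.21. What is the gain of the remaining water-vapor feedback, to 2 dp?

Amplification A = ΔT/ΔT₀ = 2.11/1.6 = 1.319.
Total gain g = 1 − 1/A = 1 − 1/1.319 = 0.2418.
Known gains sum to 0.14 − 0.21 = -0.07.
g_wv = 0.2418 + 0.07 = 0.31.

0.31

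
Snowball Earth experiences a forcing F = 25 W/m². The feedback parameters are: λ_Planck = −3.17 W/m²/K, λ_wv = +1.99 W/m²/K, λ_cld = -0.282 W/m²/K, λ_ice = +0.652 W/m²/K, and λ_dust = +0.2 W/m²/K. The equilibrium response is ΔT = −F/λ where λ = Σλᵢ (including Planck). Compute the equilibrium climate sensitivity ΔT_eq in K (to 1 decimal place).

Net feedback parameter λ = (−3.17) + (+1.99) + (-0.282) + (+0.652) + (+0.2) = -0.61 W/m²/K.
ΔT = −F/λ = −25/(-0.61) = 41.0 K.

41.0 K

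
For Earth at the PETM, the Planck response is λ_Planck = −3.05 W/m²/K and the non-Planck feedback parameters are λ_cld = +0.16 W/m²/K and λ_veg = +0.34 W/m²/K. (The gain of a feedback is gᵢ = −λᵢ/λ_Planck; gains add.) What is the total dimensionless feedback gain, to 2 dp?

0.16

Convert to gains: g_cld = 0.16/3.05 = 0.05246; g_veg = 0.34/3.05 = 0.1115.
Total gain g = 0.16396.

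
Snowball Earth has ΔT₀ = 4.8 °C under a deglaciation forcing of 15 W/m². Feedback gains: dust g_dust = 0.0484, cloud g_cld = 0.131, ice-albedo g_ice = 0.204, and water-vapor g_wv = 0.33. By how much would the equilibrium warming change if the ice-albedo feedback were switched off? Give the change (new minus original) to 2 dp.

Original: g = 0.7134, ΔT = 4.8/(1−0.7134) = 16.7481 °C.
Without ice-albedo: g' = 0.5094, ΔT' = 4.8/(1−0.5094) = 9.7839 °C.
Change = 9.7839 − 16.7481 = -6.96 °C.

-6.96 °C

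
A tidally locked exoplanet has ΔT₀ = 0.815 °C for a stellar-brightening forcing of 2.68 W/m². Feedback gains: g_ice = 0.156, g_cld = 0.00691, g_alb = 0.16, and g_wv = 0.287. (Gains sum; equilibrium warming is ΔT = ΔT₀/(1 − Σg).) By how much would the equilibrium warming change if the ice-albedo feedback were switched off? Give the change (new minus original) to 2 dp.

-0.60 °C

Original: g = 0.60991, ΔT = 0.815/(1−0.60991) = 2.0893 °C.
Without ice-albedo: g' = 0.45391, ΔT' = 0.815/(1−0.45391) = 1.4924 °C.
Change = 1.4924 − 2.0893 = -0.60 °C.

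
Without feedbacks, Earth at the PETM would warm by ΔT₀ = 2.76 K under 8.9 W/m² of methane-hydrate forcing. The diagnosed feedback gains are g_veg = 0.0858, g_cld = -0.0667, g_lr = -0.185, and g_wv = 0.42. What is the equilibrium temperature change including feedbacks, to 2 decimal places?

3.70 K

Total gain g = 0.0858 − 0.0667 − 0.185 + 0.42 = 0.2541.
Amplification A = 1/(1 − 0.2541) = 1.341.
ΔT = 2.76 × 1.341 = 3.70 K.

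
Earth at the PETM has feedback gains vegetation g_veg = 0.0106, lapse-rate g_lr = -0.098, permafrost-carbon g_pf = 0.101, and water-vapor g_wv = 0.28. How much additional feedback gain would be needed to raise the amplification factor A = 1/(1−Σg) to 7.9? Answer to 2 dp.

Current total gain = 0.2936.
Target gain for A = 7.9: g* = 1 − 1/7.9 = 0.8734.
Additional gain needed = 0.8734 − 0.2936 = 0.58.

0.58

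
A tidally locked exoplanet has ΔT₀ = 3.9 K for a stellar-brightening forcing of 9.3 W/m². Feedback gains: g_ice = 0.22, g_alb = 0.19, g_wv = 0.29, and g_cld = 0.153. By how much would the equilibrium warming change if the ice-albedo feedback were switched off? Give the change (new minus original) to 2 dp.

-15.90 K

Original: g = 0.853, ΔT = 3.9/(1−0.853) = 26.5306 K.
Without ice-albedo: g' = 0.633, ΔT' = 3.9/(1−0.633) = 10.6267 K.
Change = 10.6267 − 26.5306 = -15.90 K.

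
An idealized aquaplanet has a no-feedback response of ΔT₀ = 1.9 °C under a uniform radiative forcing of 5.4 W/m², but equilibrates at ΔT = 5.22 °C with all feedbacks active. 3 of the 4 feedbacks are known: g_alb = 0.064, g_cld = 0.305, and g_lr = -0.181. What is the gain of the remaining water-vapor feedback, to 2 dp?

0.45

Amplification A = ΔT/ΔT₀ = 5.22/1.9 = 2.747.
Total gain g = 1 − 1/A = 1 − 1/2.747 = 0.636.
Known gains sum to 0.064 + 0.305 − 0.181 = 0.188.
g_wv = 0.636 − 0.188 = 0.45.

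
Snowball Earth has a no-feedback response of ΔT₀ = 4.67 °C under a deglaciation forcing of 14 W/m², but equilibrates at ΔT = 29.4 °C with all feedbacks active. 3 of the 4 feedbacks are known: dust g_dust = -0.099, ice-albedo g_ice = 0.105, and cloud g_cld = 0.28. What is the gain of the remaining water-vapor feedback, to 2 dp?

0.56

Amplification A = ΔT/ΔT₀ = 29.4/4.67 = 6.296.
Total gain g = 1 − 1/A = 1 − 1/6.296 = 0.8412.
Known gains sum to -0.099 + 0.105 + 0.28 = 0.286.
g_wv = 0.8412 − 0.286 = 0.56.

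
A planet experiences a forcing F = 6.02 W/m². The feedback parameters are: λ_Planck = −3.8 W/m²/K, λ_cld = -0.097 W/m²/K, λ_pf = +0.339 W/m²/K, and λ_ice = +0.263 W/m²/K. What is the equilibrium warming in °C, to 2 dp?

1.83 °C

Net feedback parameter λ = (−3.8) + (-0.097) + (+0.339) + (+0.263) = -3.295 W/m²/K.
ΔT = −F/λ = −6.02/(-3.295) = 1.83 °C.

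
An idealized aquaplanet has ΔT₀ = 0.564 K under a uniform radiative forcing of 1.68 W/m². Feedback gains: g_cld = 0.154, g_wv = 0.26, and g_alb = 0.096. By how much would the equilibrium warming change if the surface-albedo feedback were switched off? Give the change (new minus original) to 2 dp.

Original: g = 0.51, ΔT = 0.564/(1−0.51) = 1.1510 K.
Without surface-albedo: g' = 0.414, ΔT' = 0.564/(1−0.414) = 0.9625 K.
Change = 0.9625 − 1.1510 = -0.19 K.

-0.19 K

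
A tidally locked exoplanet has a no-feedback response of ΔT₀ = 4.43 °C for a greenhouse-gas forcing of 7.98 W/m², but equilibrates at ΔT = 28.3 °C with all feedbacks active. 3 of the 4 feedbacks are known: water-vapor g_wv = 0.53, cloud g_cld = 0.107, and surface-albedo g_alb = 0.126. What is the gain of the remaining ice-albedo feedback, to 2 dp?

0.08

Amplification A = ΔT/ΔT₀ = 28.3/4.43 = 6.388.
Total gain g = 1 − 1/A = 1 − 1/6.388 = 0.8435.
Known gains sum to 0.53 + 0.107 + 0.126 = 0.763.
g_ice = 0.8435 − 0.763 = 0.08.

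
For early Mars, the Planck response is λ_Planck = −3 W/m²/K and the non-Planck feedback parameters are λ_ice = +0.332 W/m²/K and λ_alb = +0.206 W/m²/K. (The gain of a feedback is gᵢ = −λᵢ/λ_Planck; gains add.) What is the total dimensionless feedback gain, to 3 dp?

0.179

Convert to gains: g_ice = 0.332/3 = 0.1107; g_alb = 0.206/3 = 0.06867.
Total gain g = 0.17937.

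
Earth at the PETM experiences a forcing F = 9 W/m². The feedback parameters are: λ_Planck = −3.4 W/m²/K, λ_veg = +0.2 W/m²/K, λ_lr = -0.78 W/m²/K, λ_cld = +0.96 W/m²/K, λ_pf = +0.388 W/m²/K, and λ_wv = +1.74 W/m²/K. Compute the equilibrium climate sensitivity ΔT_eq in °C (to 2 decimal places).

10.09 °C

Net feedback parameter λ = (−3.4) + (+0.2) + (-0.78) + (+0.96) + (+0.388) + (+1.74) = -0.892 W/m²/K.
ΔT = −F/λ = −9/(-0.892) = 10.09 °C.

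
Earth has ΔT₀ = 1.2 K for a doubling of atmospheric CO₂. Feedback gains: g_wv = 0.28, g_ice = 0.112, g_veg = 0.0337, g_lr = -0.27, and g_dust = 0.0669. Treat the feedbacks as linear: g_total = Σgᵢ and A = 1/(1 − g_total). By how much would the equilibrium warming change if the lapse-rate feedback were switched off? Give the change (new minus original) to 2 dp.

Original: g = 0.2226, ΔT = 1.2/(1−0.2226) = 1.5436 K.
Without lapse-rate: g' = 0.4926, ΔT' = 1.2/(1−0.4926) = 2.3650 K.
Change = 2.3650 − 1.5436 = 0.82 K.

0.82 K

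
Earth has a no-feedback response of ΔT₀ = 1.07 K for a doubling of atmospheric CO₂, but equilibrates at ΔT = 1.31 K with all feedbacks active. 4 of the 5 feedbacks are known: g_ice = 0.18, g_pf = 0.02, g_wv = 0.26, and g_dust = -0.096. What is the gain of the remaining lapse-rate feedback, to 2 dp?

Amplification A = ΔT/ΔT₀ = 1.31/1.07 = 1.224.
Total gain g = 1 − 1/A = 1 − 1/1.224 = 0.183.
Known gains sum to 0.18 + 0.02 + 0.26 − 0.096 = 0.364.
g_lr = 0.183 − 0.364 = -0.18.

-0.18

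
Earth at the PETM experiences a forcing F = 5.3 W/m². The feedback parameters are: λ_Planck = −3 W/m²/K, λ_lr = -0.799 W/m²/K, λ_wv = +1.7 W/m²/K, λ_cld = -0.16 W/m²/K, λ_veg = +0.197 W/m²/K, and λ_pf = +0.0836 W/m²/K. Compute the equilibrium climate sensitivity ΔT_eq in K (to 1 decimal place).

2.7 K

Net feedback parameter λ = (−3) + (-0.799) + (+1.7) + (-0.16) + (+0.197) + (+0.0836) = -1.9784 W/m²/K.
ΔT = −F/λ = −5.3/(-1.9784) = 2.7 K.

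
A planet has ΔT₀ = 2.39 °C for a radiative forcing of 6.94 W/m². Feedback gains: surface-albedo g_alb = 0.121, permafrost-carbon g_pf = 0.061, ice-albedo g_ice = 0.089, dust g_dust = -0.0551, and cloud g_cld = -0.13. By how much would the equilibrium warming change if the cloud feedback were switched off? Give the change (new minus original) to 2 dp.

Original: g = 0.0859, ΔT = 2.39/(1−0.0859) = 2.6146 °C.
Without cloud: g' = 0.2159, ΔT' = 2.39/(1−0.2159) = 3.0481 °C.
Change = 3.0481 − 2.6146 = 0.43 °C.

0.43 °C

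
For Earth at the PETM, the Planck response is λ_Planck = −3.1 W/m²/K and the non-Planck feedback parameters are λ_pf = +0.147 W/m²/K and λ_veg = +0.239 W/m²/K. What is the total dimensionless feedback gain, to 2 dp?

Convert to gains: g_pf = 0.147/3.1 = 0.04742; g_veg = 0.239/3.1 = 0.0771.
Total gain g = 0.12452.

0.12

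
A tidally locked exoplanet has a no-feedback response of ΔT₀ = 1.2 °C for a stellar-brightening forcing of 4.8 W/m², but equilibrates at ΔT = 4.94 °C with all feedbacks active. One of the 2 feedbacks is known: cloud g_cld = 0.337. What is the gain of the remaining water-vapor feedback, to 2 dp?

0.42

Amplification A = ΔT/ΔT₀ = 4.94/1.2 = 4.117.
Total gain g = 1 − 1/A = 1 − 1/4.117 = 0.7571.
The known gain is 0.337.
g_wv = 0.7571 − 0.337 = 0.42.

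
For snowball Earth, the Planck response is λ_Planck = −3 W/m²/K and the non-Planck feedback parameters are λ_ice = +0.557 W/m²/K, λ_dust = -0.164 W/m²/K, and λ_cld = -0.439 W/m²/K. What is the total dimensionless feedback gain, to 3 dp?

Convert to gains: g_ice = 0.557/3 = 0.1857; g_dust = -0.164/3 = -0.05467; g_cld = -0.439/3 = -0.1463.
Total gain g = -0.01527.

-0.015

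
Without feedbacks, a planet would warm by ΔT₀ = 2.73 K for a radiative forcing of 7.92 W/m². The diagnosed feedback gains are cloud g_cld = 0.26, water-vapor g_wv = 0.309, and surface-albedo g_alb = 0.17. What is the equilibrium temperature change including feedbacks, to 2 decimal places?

Total gain g = 0.26 + 0.309 + 0.17 = 0.739.
Amplification A = 1/(1 − 0.739) = 3.831.
ΔT = 2.73 × 3.831 = 10.46 K.

10.46 K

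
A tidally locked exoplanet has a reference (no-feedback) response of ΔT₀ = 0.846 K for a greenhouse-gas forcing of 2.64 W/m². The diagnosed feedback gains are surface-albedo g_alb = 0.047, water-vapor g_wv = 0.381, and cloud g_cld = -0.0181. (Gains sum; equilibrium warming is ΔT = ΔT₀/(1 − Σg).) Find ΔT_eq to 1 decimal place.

1.4 K

Total gain g = 0.047 + 0.381 − 0.0181 = 0.4099.
Amplification A = 1/(1 − 0.4099) = 1.695.
ΔT = 0.846 × 1.695 = 1.4 K.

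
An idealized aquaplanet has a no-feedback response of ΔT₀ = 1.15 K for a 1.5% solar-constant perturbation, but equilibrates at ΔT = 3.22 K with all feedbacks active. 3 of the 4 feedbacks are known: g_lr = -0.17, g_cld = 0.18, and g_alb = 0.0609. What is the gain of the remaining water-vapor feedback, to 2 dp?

0.57

Amplification A = ΔT/ΔT₀ = 3.22/1.15 = 2.8.
Total gain g = 1 − 1/A = 1 − 1/2.8 = 0.6429.
Known gains sum to -0.17 + 0.18 + 0.0609 = 0.0709.
g_wv = 0.6429 − 0.0709 = 0.57.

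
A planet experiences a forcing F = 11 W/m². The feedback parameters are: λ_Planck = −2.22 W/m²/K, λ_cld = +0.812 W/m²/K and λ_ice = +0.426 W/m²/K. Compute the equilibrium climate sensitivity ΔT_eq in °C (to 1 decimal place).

11.2 °C

Net feedback parameter λ = (−2.22) + (+0.812) + (+0.426) = -0.982 W/m²/K.
ΔT = −F/λ = −11/(-0.982) = 11.2 °C.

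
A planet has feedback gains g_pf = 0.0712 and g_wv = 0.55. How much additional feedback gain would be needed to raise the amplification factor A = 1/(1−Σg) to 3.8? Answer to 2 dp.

Current total gain = 0.6212.
Target gain for A = 3.8: g* = 1 − 1/3.8 = 0.7368.
Additional gain needed = 0.7368 − 0.6212 = 0.12.

0.12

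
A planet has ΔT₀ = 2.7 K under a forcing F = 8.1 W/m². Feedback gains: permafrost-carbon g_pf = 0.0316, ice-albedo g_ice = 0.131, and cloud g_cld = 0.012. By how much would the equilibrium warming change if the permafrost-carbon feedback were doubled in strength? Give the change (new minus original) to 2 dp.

Original: g = 0.1746, ΔT = 2.7/(1−0.1746) = 3.2711 K.
With doubled permafrost-carbon: g' = 0.2062, ΔT' = 2.7/(1−0.2062) = 3.4014 K.
Change = 3.4014 − 3.2711 = 0.13 K.

0.13 K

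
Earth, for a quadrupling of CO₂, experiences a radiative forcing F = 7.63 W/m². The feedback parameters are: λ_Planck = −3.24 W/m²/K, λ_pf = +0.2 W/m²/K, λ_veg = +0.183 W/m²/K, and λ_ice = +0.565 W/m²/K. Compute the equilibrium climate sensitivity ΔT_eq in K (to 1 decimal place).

Net feedback parameter λ = (−3.24) + (+0.2) + (+0.183) + (+0.565) = -2.292 W/m²/K.
ΔT = −F/λ = −7.63/(-2.292) = 3.3 K.

3.3 K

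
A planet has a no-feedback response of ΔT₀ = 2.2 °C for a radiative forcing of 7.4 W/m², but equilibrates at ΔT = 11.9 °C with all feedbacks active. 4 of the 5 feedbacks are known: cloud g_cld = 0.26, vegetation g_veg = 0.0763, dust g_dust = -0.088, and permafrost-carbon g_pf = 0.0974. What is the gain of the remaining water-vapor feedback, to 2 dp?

Amplification A = ΔT/ΔT₀ = 11.9/2.2 = 5.409.
Total gain g = 1 − 1/A = 1 − 1/5.409 = 0.8151.
Known gains sum to 0.26 + 0.0763 − 0.088 + 0.0974 = 0.3457.
g_wv = 0.8151 − 0.3457 = 0.47.

0.47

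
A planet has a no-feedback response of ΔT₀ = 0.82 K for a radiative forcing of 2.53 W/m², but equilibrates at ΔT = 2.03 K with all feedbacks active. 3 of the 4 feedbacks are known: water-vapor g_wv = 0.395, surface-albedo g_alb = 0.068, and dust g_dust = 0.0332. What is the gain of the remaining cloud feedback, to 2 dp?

Amplification A = ΔT/ΔT₀ = 2.03/0.82 = 2.476.
Total gain g = 1 − 1/A = 1 − 1/2.476 = 0.5961.
Known gains sum to 0.395 + 0.068 + 0.0332 = 0.4962.
g_cld = 0.5961 − 0.4962 = 0.10.

0.10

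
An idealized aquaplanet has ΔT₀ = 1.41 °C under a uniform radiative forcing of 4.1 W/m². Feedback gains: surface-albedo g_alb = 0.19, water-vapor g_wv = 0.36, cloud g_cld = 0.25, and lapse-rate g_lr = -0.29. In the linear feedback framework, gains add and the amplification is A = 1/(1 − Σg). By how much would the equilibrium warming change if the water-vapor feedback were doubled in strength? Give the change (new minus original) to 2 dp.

Original: g = 0.51, ΔT = 1.41/(1−0.51) = 2.8776 °C.
With doubled water-vapor: g' = 0.87, ΔT' = 1.41/(1−0.87) = 10.8462 °C.
Change = 10.8462 − 2.8776 = 7.97 °C.

7.97 °C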